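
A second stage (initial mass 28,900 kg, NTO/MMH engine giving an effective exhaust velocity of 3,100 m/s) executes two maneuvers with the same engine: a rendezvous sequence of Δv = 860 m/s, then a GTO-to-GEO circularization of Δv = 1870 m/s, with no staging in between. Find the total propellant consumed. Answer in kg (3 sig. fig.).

After the first burn: m = 28900 × exp(−860/3100.0) = 28900 × 0.75774 = 21,898.7 kg.
After the second burn: m = 21,898.7 × exp(−1870/3100.0) = 21,898.7 × 0.54704 = 11,979.5 kg.
Total propellant = m₀ − m_final = 28900 − 11,979.5 = 16,920.5 kg.

total propellant consumed ≈ 16900 kg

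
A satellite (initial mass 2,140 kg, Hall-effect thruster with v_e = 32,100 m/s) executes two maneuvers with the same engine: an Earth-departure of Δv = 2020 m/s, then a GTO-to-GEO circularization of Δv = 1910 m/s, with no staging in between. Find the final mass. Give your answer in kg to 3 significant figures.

After the first burn: m = 2140 × exp(−2020/32100.0) = 2140 × 0.93901 = 2,009.48 kg.
After the second burn: m = 2,009.48 × exp(−1910/32100.0) = 2,009.48 × 0.94223 = 1,893.39 kg.

final mass ≈ 1890 kg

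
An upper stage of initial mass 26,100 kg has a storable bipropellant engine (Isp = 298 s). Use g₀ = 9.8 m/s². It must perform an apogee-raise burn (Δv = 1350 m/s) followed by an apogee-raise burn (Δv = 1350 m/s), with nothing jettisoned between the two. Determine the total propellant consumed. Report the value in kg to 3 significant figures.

v_e = Isp · g₀ = 298 × 9.8 = 2920.4 m/s.
After the first burn: m = 26100 × exp(−1350/2920.4) = 26100 × 0.62986 = 16,439.3 kg.
After the second burn: m = 16,439.3 × exp(−1350/2920.4) = 16,439.3 × 0.62986 = 10,354.5 kg.
Total propellant = m₀ − m_final = 26100 − 10,354.5 = 15,745.5 kg.

total propellant consumed ≈ 15700 kg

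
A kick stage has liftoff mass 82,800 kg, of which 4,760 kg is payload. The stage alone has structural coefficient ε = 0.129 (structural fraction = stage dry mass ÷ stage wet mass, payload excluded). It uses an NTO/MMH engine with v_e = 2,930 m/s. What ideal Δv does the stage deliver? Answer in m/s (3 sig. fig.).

Stage wet mass = m₀ − payload = 82,800 − 4,760 = 78,040 kg.
Stage dry mass = ε × stage wet mass = 0.129 × 78,040 = 10,067.2 kg.
Burnout mass m_f = stage dry + payload = 10,067.2 + 4,760 = 14,827.2 kg.
Rocket equation: Δv = v_e · ln(82,800/14,827.2) = 2930.0 × ln(5.584) = 2930.0 × 1.7200 ≈ 5039 m/s.

Δv ≈ 5040 m/s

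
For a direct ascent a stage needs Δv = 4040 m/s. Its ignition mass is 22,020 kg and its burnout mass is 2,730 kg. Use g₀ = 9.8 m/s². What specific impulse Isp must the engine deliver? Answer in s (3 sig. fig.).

ln(m₀/m_f) = ln(22020/2730) = ln(8.066) = 2.0876.
Using Δv = v_e ln(m₀/m_f): v_e = Δv / ln(m₀/m_f) = 4040 / 2.0876 = 1935.2 m/s.
Isp = v_e / g₀ = 1935.2 / 9.8 = 197.5 s.

Isp ≈ 197 s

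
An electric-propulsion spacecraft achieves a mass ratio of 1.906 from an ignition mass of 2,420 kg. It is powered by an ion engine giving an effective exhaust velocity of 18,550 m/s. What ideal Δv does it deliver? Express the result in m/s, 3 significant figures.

Δv ≈ 12000 m/s

Δv = v_e · ln(1.906) = 18550.0 × 0.6450 ≈ 11964.9 m/s.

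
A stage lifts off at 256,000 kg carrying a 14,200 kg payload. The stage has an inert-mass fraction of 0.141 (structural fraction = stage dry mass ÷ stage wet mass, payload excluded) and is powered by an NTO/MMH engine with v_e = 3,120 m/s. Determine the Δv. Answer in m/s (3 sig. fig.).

Stage wet mass = m₀ − payload = 256,000 − 14,200 = 241,800 kg.
Stage dry mass = ε × stage wet mass = 0.141 × 241,800 = 34,093.8 kg.
Burnout mass m_f = stage dry + payload = 34,093.8 + 14,200 = 48,293.8 kg.
Using Δv = v_e ln(m₀/m_f): Δv = v_e · ln(256,000/48,293.8) = 3120.0 × ln(5.301) = 3120.0 × 1.6679 ≈ 5204 m/s.

Δv ≈ 5200 m/s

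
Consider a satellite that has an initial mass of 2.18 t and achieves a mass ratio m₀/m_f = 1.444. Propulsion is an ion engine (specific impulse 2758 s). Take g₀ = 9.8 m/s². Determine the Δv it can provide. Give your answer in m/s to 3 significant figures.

Δv ≈ 9930 m/s

v_e = Isp · g₀ = 2758 × 9.8 = 27028.4 m/s.
Δv = v_e · ln(1.444) = 27028.4 × 0.3674 ≈ 9930.7 m/s.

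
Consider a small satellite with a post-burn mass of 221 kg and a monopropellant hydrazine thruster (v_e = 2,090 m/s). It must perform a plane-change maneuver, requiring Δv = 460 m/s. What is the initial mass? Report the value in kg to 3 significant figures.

Rocket equation: m₀/m_f = exp(Δv / v_e) = exp(460 / 2090.0) = exp(0.2201) = 1.2462.
m₀ = m_f × 1.2462 = 221 × 1.2462 = 275.41 kg.

initial mass ≈ 275 kg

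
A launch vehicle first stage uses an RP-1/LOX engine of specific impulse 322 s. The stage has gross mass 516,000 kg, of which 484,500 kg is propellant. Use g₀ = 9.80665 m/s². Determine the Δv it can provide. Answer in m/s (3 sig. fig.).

v_e = Isp · g₀ = 322 × 9.80665 = 3157.7 m/s.
m_f = m₀ − m_prop = 516,000 − 484,500 = 31,500 kg.
Δv = v_e · ln(m₀/m_f) = 3157.7 × ln(16.38) = 3157.7 × 2.7961 ≈ 8829.4 m/s.

Δv ≈ 8830 m/s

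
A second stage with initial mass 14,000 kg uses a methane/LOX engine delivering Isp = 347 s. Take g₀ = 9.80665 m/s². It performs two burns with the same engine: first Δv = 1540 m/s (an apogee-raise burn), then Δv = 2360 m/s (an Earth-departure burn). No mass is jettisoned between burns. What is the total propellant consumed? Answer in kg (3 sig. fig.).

v_e = Isp · g₀ = 347 × 9.80665 = 3402.9 m/s.
After the first burn: m = 14000 × exp(−1540/3402.9) = 14000 × 0.63600 = 8,904 kg.
After the second burn: m = 8,904 × exp(−2360/3402.9) = 8,904 × 0.49981 = 4,450.31 kg.
Total propellant = m₀ − m_final = 14000 − 4,450.31 = 9,549.69 kg.

total propellant consumed ≈ 9550 kg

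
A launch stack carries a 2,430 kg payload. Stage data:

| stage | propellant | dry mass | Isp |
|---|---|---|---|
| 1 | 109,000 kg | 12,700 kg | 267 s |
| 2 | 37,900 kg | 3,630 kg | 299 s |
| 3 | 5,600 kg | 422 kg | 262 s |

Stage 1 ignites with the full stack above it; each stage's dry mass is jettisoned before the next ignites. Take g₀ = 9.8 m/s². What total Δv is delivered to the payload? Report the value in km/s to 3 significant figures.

Δv ≈ 9.59 km/s

Ignition mass of stage 1 = 109,000+12,700 + 37,900+3,630 + 5,600+422 + 2,430 = 171,682 kg.
Stage 1: m₀ = 171,682 kg, m_f = 171,682 − 109,000 = 62,682 kg; Δv = 267×9.8×ln(2.739) = 2616.6×1.0076 ≈ 2636 m/s.
Stage 2: m₀ = 49,982 kg, m_f = 49,982 − 37,900 = 12,082 kg; Δv = 299×9.8×ln(4.137) = 2930.2×1.4199 ≈ 4161 m/s.
Stage 3: m₀ = 8,452 kg, m_f = 8,452 − 5,600 = 2,852 kg; Δv = 262×9.8×ln(2.964) = 2567.6×1.0864 ≈ 2789 m/s.
Total Δv = 2636 + 4161 + 2789 = 9586 m/s.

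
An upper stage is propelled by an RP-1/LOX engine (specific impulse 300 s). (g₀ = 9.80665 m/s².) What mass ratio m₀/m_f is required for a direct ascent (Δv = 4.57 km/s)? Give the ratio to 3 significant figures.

mass ratio ≈ 4.73

v_e = Isp · g₀ = 300 × 9.80665 = 2942.0 m/s.
Rocket equation: m₀/m_f = exp(Δv / v_e) = exp(4570 / 2942.0) = exp(1.5534) = 4.7274.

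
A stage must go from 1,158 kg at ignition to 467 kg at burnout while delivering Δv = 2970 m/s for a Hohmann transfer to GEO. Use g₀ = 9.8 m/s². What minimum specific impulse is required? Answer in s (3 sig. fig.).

ln(m₀/m_f) = ln(1158/467) = ln(2.48) = 0.9081.
v_e = Δv / ln(m₀/m_f) = 2970 / 0.9081 = 3270.5 m/s.
Isp = v_e / g₀ = 3270.5 / 9.8 = 333.7 s.

Isp ≈ 334 s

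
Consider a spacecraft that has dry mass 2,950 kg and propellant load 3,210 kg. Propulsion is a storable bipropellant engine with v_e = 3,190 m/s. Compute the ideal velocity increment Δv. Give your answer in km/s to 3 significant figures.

Δv ≈ 2.35 km/s

m₀ = m_dry + m_prop = 2,950 + 3,210 = 6,160 kg.
Rocket equation: Δv = v_e · ln(m₀/m_f) = 3190.0 × ln(2.088) = 3190.0 × 0.7363 ≈ 2348.7 m/s.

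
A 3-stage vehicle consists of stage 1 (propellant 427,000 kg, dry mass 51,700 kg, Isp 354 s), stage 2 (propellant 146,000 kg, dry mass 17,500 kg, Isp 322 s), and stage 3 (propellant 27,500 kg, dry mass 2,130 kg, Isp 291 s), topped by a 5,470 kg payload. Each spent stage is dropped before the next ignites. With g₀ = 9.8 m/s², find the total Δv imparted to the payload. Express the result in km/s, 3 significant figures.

Ignition mass of stage 1 = 427,000+51,700 + 146,000+17,500 + 27,500+2,130 + 5,470 = 677,300 kg.
Stage 1: m₀ = 677,300 kg, m_f = 677,300 − 427,000 = 250,300 kg; Δv = 354×9.8×ln(2.706) = 3469.2×0.9955 ≈ 3453 m/s.
Stage 2: m₀ = 198,600 kg, m_f = 198,600 − 146,000 = 52,600 kg; Δv = 322×9.8×ln(3.776) = 3155.6×1.3286 ≈ 4192 m/s.
Stage 3: m₀ = 35,100 kg, m_f = 35,100 − 27,500 = 7,600 kg; Δv = 291×9.8×ln(4.618) = 2851.8×1.5301 ≈ 4363 m/s.
Total Δv = 3453 + 4192 + 4363 = 12008 m/s.

Δv ≈ 12.0 km/s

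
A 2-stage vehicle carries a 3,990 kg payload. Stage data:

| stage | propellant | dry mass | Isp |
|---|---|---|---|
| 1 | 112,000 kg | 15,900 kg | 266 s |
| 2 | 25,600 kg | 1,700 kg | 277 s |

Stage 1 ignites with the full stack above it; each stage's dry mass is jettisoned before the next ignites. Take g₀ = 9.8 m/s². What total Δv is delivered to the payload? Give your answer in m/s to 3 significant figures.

Ignition mass of stage 1 = 112,000+15,900 + 25,600+1,700 + 3,990 = 159,190 kg.
Stage 1: m₀ = 159,190 kg, m_f = 159,190 − 112,000 = 47,190 kg; Δv = 266×9.8×ln(3.373) = 2606.8×1.2159 ≈ 3170 m/s.
Stage 2: m₀ = 31,290 kg, m_f = 31,290 − 25,600 = 5,690 kg; Δv = 277×9.8×ln(5.499) = 2714.6×1.7046 ≈ 4627 m/s.
Total Δv = 3170 + 4627 = 7797 m/s.

Δv ≈ 7800 m/s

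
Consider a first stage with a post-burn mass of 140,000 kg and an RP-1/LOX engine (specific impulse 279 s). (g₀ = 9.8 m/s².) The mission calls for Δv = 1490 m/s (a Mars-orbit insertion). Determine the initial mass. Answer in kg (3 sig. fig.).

v_e = Isp · g₀ = 279 × 9.8 = 2734.2 m/s.
m₀/m_f = exp(Δv / v_e) = exp(1490 / 2734.2) = exp(0.5449) = 1.7245.
m₀ = m_f × 1.7245 = 140,000 × 1.7245 = 241,430 kg.

initial mass ≈ 241000 kg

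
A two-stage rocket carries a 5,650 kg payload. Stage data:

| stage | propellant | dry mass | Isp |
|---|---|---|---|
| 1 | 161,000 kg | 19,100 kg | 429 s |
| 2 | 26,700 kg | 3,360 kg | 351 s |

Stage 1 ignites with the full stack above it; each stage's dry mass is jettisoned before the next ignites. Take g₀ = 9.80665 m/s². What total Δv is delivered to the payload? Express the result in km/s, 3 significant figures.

Ignition mass of stage 1 = 161,000+19,100 + 26,700+3,360 + 5,650 = 215,810 kg.
Stage 1: m₀ = 215,810 kg, m_f = 215,810 − 161,000 = 54,810 kg; Δv = 429×9.80665×ln(3.937) = 4207.1×1.3705 ≈ 5766 m/s.
Stage 2: m₀ = 35,710 kg, m_f = 35,710 − 26,700 = 9,010 kg; Δv = 351×9.80665×ln(3.963) = 3442.1×1.3771 ≈ 4740 m/s.
Total Δv = 5766 + 4740 = 10506 m/s.

Δv ≈ 10.5 km/s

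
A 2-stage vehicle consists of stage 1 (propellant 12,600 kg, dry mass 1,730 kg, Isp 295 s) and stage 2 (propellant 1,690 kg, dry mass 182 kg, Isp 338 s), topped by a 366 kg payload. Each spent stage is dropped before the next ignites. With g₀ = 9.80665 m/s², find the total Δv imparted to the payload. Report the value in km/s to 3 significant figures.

Δv ≈ 8.80 km/s

Ignition mass of stage 1 = 12,600+1,730 + 1,690+182 + 366 = 16,568 kg.
Stage 1: m₀ = 16,568 kg, m_f = 16,568 − 12,600 = 3,968 kg; Δv = 295×9.80665×ln(4.175) = 2893.0×1.4292 ≈ 4135 m/s.
Stage 2: m₀ = 2,238 kg, m_f = 2,238 − 1,690 = 548 kg; Δv = 338×9.80665×ln(4.084) = 3314.6×1.4071 ≈ 4664 m/s.
Total Δv = 4135 + 4664 = 8799 m/s.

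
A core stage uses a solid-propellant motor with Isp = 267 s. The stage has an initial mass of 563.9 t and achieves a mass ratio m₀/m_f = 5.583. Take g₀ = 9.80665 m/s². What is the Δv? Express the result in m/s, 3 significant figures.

Δv ≈ 4500 m/s

v_e = Isp · g₀ = 267 × 9.80665 = 2618.4 m/s.
Δv = v_e · ln(5.583) = 2618.4 × 1.7197 ≈ 4502.9 m/s.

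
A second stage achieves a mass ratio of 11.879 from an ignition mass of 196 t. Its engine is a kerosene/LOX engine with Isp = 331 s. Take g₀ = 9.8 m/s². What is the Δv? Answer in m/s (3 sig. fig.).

v_e = Isp · g₀ = 331 × 9.8 = 3243.8 m/s.
Δv = v_e · ln(11.879) = 3243.8 × 2.4748 ≈ 8027.7 m/s.

Δv ≈ 8030 m/s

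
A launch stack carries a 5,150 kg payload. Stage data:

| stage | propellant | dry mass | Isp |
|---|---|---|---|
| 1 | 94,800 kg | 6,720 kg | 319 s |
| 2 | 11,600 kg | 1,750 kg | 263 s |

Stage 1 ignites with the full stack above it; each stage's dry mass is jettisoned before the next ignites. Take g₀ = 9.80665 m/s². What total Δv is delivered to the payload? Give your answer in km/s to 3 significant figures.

Δv ≈ 7.42 km/s

Ignition mass of stage 1 = 94,800+6,720 + 11,600+1,750 + 5,150 = 120,020 kg.
Stage 1: m₀ = 120,020 kg, m_f = 120,020 − 94,800 = 25,220 kg; Δv = 319×9.80665×ln(4.759) = 3128.3×1.5600 ≈ 4880 m/s.
Stage 2: m₀ = 18,500 kg, m_f = 18,500 − 11,600 = 6,900 kg; Δv = 263×9.80665×ln(2.681) = 2579.1×0.9862 ≈ 2544 m/s.
Total Δv = 4880 + 2544 = 7424 m/s.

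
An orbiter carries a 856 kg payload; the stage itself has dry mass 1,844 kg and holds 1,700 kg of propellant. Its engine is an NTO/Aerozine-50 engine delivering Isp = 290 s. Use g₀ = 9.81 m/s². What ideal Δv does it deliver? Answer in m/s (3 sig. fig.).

Δv ≈ 1390 m/s

v_e = Isp · g₀ = 290 × 9.81 = 2844.9 m/s.
m₀ = payload + dry + propellant = 856 + 1,844 + 1,700 = 4,400 kg.
m_f = payload + dry = 856 + 1,844 = 2,700 kg.
Δv = v_e · ln(m₀/m_f) = 2844.9 × ln(1.63) = 2844.9 × 0.4884 ≈ 1389.3 m/s.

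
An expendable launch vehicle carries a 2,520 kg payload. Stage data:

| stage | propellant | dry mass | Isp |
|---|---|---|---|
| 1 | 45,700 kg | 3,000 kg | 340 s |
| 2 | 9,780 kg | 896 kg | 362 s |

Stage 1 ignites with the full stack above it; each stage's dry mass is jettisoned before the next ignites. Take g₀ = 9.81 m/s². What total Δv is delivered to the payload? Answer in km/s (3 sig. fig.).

Δv ≈ 9.27 km/s

Ignition mass of stage 1 = 45,700+3,000 + 9,780+896 + 2,520 = 61,896 kg.
Stage 1: m₀ = 61,896 kg, m_f = 61,896 − 45,700 = 16,196 kg; Δv = 340×9.81×ln(3.822) = 3335.4×1.3407 ≈ 4472 m/s.
Stage 2: m₀ = 13,196 kg, m_f = 13,196 − 9,780 = 3,416 kg; Δv = 362×9.81×ln(3.863) = 3551.2×1.3514 ≈ 4799 m/s.
Total Δv = 4472 + 4799 = 9271 m/s.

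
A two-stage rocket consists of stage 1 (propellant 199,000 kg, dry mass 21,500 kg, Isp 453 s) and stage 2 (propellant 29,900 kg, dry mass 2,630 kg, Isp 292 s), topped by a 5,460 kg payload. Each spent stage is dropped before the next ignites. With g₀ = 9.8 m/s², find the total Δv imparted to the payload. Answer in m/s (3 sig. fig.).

Δv ≈ 10900 m/s

Ignition mass of stage 1 = 199,000+21,500 + 29,900+2,630 + 5,460 = 258,490 kg.
Stage 1: m₀ = 258,490 kg, m_f = 258,490 − 199,000 = 59,490 kg; Δv = 453×9.8×ln(4.345) = 4439.4×1.4690 ≈ 6522 m/s.
Stage 2: m₀ = 37,990 kg, m_f = 37,990 − 29,900 = 8,090 kg; Δv = 292×9.8×ln(4.696) = 2861.6×1.5467 ≈ 4426 m/s.
Total Δv = 6522 + 4426 = 10948 m/s.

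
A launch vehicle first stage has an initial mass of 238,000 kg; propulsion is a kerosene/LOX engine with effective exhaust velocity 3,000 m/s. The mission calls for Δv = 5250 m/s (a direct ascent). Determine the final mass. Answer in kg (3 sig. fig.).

From the ideal rocket equation, m₀/m_f = exp(Δv / v_e) = exp(5250 / 3000.0) = exp(1.7500) = 5.7546.
m_f = m₀ / 5.7546 = 238,000 / 5.7546 = 41,358.2 kg.

final mass ≈ 41400 kg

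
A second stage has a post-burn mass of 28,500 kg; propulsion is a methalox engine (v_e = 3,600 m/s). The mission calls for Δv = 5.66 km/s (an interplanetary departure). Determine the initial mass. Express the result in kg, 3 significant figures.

initial mass ≈ 137000 kg

Rocket equation: m₀/m_f = exp(Δv / v_e) = exp(5660 / 3600.0) = exp(1.5722) = 4.8173.
m₀ = m_f × 4.8173 = 28,500 × 4.8173 = 137,293 kg.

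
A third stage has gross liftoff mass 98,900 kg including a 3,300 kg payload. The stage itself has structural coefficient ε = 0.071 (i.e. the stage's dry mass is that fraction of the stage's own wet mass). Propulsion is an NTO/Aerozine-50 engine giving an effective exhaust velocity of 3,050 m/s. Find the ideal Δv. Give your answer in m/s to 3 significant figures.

Stage wet mass = m₀ − payload = 98,900 − 3,300 = 95,600 kg.
Stage dry mass = ε × stage wet mass = 0.071 × 95,600 = 6,787.6 kg.
Burnout mass m_f = stage dry + payload = 6,787.6 + 3,300 = 10,087.6 kg.
Δv = v_e · ln(98,900/10,087.6) = 3050.0 × ln(9.804) = 3050.0 × 2.2828 ≈ 6963 m/s.

Δv ≈ 6960 m/s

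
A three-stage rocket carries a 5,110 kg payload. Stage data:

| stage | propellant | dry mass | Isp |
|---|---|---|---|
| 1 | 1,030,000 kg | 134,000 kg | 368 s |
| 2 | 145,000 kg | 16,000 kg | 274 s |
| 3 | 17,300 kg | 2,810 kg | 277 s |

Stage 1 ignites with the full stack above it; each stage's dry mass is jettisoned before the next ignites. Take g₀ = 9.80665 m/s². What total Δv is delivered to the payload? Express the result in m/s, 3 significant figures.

Ignition mass of stage 1 = 1,030,000+134,000 + 145,000+16,000 + 17,300+2,810 + 5,110 = 1,350,220 kg.
Stage 1: m₀ = 1,350,220 kg, m_f = 1,350,220 − 1,030,000 = 320,220 kg; Δv = 368×9.80665×ln(4.217) = 3608.8×1.4390 ≈ 5193 m/s.
Stage 2: m₀ = 186,220 kg, m_f = 186,220 − 145,000 = 41,220 kg; Δv = 274×9.80665×ln(4.518) = 2687.0×1.5080 ≈ 4052 m/s.
Stage 3: m₀ = 25,220 kg, m_f = 25,220 − 17,300 = 7,920 kg; Δv = 277×9.80665×ln(3.184) = 2716.4×1.1582 ≈ 3146 m/s.
Total Δv = 5193 + 4052 + 3146 = 12391 m/s.

Δv ≈ 12400 m/s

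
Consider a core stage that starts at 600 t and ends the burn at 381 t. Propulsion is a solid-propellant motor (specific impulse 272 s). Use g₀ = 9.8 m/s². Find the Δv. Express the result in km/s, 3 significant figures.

v_e = Isp · g₀ = 272 × 9.8 = 2665.6 m/s.
Δv = v_e · ln(m₀/m_f) = 2665.6 × ln(1.575) = 2665.6 × 0.4541 ≈ 1210.5 m/s.

Δv ≈ 1.21 km/s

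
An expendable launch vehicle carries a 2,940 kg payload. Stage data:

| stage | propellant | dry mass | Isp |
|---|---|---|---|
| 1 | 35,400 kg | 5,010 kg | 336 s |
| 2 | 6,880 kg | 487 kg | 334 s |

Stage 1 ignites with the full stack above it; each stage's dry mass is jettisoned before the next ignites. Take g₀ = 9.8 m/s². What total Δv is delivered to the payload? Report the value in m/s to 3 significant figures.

Δv ≈ 7550 m/s

Ignition mass of stage 1 = 35,400+5,010 + 6,880+487 + 2,940 = 50,717 kg.
Stage 1: m₀ = 50,717 kg, m_f = 50,717 − 35,400 = 15,317 kg; Δv = 336×9.8×ln(3.311) = 3292.8×1.1973 ≈ 3942 m/s.
Stage 2: m₀ = 10,307 kg, m_f = 10,307 − 6,880 = 3,427 kg; Δv = 334×9.8×ln(3.008) = 3273.2×1.1011 ≈ 3604 m/s.
Total Δv = 3942 + 3604 = 7546 m/s.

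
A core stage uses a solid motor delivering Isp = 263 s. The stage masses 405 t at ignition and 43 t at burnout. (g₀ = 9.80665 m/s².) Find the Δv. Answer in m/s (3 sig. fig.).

Δv ≈ 5780 m/s

v_e = Isp · g₀ = 263 × 9.80665 = 2579.1 m/s.
Δv = v_e · ln(m₀/m_f) = 2579.1 × ln(9.419) = 2579.1 × 2.2427 ≈ 5784.2 m/s.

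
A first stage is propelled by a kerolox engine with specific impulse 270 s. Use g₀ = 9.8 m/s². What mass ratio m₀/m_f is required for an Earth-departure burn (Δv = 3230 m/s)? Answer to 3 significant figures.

v_e = Isp · g₀ = 270 × 9.8 = 2646.0 m/s.
m₀/m_f = exp(Δv / v_e) = exp(3230 / 2646.0) = exp(1.2207) = 3.3896.

mass ratio ≈ 3.39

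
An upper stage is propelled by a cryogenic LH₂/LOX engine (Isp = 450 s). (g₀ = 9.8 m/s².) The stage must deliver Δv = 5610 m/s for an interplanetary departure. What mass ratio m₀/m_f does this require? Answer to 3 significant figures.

v_e = Isp · g₀ = 450 × 9.8 = 4410.0 m/s.
Rocket equation: m₀/m_f = exp(Δv / v_e) = exp(5610 / 4410.0) = exp(1.2721) = 3.5684.

mass ratio ≈ 3.57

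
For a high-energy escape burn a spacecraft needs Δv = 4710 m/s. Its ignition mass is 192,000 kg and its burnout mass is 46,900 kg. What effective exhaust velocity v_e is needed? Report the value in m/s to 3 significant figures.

ln(m₀/m_f) = ln(192000/46900) = ln(4.094) = 1.4095.
v_e = Δv / ln(m₀/m_f) = 4710 / 1.4095 = 3341.7 m/s.

v_e ≈ 3340 m/s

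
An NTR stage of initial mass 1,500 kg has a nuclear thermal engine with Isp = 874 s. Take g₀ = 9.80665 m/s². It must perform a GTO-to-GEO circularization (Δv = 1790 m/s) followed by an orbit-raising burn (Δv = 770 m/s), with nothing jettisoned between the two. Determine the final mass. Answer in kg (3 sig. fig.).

final mass ≈ 1110 kg

v_e = Isp · g₀ = 874 × 9.80665 = 8571.0 m/s.
After the first burn: m = 1500 × exp(−1790/8571.0) = 1500 × 0.81152 = 1,217.28 kg.
After the second burn: m = 1,217.28 × exp(−770/8571.0) = 1,217.28 × 0.91408 = 1,112.69 kg.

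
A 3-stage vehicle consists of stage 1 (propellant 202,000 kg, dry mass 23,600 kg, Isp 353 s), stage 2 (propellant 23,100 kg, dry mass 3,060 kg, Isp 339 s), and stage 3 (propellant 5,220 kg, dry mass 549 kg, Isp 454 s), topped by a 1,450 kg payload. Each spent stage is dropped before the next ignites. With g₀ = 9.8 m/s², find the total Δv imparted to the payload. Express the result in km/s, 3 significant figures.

Ignition mass of stage 1 = 202,000+23,600 + 23,100+3,060 + 5,220+549 + 1,450 = 258,979 kg.
Stage 1: m₀ = 258,979 kg, m_f = 258,979 − 202,000 = 56,979 kg; Δv = 353×9.8×ln(4.545) = 3459.4×1.5141 ≈ 5238 m/s.
Stage 2: m₀ = 33,379 kg, m_f = 33,379 − 23,100 = 10,279 kg; Δv = 339×9.8×ln(3.247) = 3322.2×1.1778 ≈ 3913 m/s.
Stage 3: m₀ = 7,219 kg, m_f = 7,219 − 5,220 = 1,999 kg; Δv = 454×9.8×ln(3.611) = 4449.2×1.2841 ≈ 5713 m/s.
Total Δv = 5238 + 3913 + 5713 = 14864 m/s.

Δv ≈ 14.9 km/s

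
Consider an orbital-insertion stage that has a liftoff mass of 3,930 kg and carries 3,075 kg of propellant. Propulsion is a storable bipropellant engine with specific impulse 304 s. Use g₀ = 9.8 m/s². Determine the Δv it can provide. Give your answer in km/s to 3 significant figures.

Δv ≈ 4.54 km/s

v_e = Isp · g₀ = 304 × 9.8 = 2979.2 m/s.
m_f = m₀ − m_prop = 3,930 − 3,075 = 855 kg.
Rocket equation: Δv = v_e · ln(m₀/m_f) = 2979.2 × ln(4.596) = 2979.2 × 1.5253 ≈ 4544.2 m/s.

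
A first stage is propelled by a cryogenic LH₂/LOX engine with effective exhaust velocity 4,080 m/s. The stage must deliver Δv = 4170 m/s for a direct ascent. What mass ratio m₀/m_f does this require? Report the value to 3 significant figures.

mass ratio ≈ 2.78

By the Tsiolkovsky rocket equation, m₀/m_f = exp(Δv / v_e) = exp(4170 / 4080.0) = exp(1.0221) = 2.7789.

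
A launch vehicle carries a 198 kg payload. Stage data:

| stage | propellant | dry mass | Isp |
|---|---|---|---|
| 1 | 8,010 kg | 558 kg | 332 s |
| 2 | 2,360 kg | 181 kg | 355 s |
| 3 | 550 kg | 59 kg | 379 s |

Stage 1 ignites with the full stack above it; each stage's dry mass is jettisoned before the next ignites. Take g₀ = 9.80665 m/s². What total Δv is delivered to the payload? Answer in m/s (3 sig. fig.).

Δv ≈ 12100 m/s

Ignition mass of stage 1 = 8,010+558 + 2,360+181 + 550+59 + 198 = 11,916 kg.
Stage 1: m₀ = 11,916 kg, m_f = 11,916 − 8,010 = 3,906 kg; Δv = 332×9.80665×ln(3.051) = 3255.8×1.1154 ≈ 3631 m/s.
Stage 2: m₀ = 3,348 kg, m_f = 3,348 − 2,360 = 988 kg; Δv = 355×9.80665×ln(3.389) = 3481.4×1.2204 ≈ 4249 m/s.
Stage 3: m₀ = 807 kg, m_f = 807 − 550 = 257 kg; Δv = 379×9.80665×ln(3.14) = 3716.7×1.1442 ≈ 4253 m/s.
Total Δv = 3631 + 4249 + 4253 = 12133 m/s.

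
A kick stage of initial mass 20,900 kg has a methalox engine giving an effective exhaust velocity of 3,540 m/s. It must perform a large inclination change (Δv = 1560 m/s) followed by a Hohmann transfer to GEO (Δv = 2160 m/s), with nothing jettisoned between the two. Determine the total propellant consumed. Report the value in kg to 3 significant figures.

total propellant consumed ≈ 13600 kg

After the first burn: m = 20900 × exp(−1560/3540.0) = 20900 × 0.64360 = 13,451.2 kg.
After the second burn: m = 13,451.2 × exp(−2160/3540.0) = 13,451.2 × 0.54326 = 7,307.5 kg.
Total propellant = m₀ − m_final = 20900 − 7,307.5 = 13,592.5 kg.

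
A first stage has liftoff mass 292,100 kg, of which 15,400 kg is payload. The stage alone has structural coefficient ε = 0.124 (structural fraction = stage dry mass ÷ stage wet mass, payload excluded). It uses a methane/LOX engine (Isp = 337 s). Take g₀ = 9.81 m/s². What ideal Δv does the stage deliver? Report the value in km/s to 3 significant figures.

Stage wet mass = m₀ − payload = 292,100 − 15,400 = 276,700 kg.
Stage dry mass = ε × stage wet mass = 0.124 × 276,700 = 34,310.8 kg.
Burnout mass m_f = stage dry + payload = 34,310.8 + 15,400 = 49,710.8 kg.
v_e = Isp · g₀ = 337 × 9.81 = 3306.0 m/s.
From the ideal rocket equation, Δv = v_e · ln(292,100/49,710.8) = 3306.0 × ln(5.876) = 3306.0 × 1.7709 ≈ 5854 m/s.

Δv ≈ 5.85 km/s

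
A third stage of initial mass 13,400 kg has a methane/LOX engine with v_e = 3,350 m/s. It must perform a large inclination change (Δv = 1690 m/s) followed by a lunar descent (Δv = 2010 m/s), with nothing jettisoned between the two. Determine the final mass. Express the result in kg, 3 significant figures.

After the first burn: m = 13400 × exp(−1690/3350.0) = 13400 × 0.60382 = 8,091.19 kg.
After the second burn: m = 8,091.19 × exp(−2010/3350.0) = 8,091.19 × 0.54881 = 4,440.53 kg.

final mass ≈ 4440 kg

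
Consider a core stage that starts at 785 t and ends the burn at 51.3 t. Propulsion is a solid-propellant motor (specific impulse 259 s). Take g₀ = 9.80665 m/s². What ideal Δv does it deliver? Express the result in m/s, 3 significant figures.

v_e = Isp · g₀ = 259 × 9.80665 = 2539.9 m/s.
Δv = v_e · ln(m₀/m_f) = 2539.9 × ln(15.3) = 2539.9 × 2.7280 ≈ 6928.9 m/s.

Δv ≈ 6930 m/s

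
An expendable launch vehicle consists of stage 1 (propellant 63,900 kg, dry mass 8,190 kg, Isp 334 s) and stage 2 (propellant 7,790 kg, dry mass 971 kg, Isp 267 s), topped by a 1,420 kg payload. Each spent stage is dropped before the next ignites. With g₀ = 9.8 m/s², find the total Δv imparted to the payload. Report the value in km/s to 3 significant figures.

Ignition mass of stage 1 = 63,900+8,190 + 7,790+971 + 1,420 = 82,271 kg.
Stage 1: m₀ = 82,271 kg, m_f = 82,271 − 63,900 = 18,371 kg; Δv = 334×9.8×ln(4.478) = 3273.2×1.4992 ≈ 4907 m/s.
Stage 2: m₀ = 10,181 kg, m_f = 10,181 − 7,790 = 2,391 kg; Δv = 267×9.8×ln(4.258) = 2616.6×1.4488 ≈ 3791 m/s.
Total Δv = 4907 + 3791 = 8698 m/s.

Δv ≈ 8.70 km/s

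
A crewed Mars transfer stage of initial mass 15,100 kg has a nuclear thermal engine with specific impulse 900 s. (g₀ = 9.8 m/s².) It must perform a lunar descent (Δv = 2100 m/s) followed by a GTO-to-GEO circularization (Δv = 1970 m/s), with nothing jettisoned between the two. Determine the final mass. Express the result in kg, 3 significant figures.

final mass ≈ 9520 kg

v_e = Isp · g₀ = 900 × 9.8 = 8820.0 m/s.
After the first burn: m = 15100 × exp(−2100/8820.0) = 15100 × 0.78813 = 11,900.8 kg.
After the second burn: m = 11,900.8 × exp(−1970/8820.0) = 11,900.8 × 0.79983 = 9,518.62 kg.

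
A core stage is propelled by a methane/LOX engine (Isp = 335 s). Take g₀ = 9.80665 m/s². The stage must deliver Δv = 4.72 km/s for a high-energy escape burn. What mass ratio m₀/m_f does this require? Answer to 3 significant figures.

v_e = Isp · g₀ = 335 × 9.80665 = 3285.2 m/s.
m₀/m_f = exp(Δv / v_e) = exp(4720 / 3285.2) = exp(1.4367) = 4.2069.

mass ratio ≈ 4.21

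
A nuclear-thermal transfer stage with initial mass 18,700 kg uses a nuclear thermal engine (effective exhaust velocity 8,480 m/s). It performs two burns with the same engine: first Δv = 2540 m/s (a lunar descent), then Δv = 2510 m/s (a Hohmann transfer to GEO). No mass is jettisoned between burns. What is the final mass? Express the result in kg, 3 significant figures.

final mass ≈ 10300 kg

After the first burn: m = 18700 × exp(−2540/8480.0) = 18700 × 0.74117 = 13,859.9 kg.
After the second burn: m = 13,859.9 × exp(−2510/8480.0) = 13,859.9 × 0.74379 = 10,308.9 kg.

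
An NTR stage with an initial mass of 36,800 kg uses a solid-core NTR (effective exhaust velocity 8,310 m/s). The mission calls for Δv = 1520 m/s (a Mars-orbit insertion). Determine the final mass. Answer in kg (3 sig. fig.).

final mass ≈ 30600 kg

From the ideal rocket equation, m₀/m_f = exp(Δv / v_e) = exp(1520 / 8310.0) = exp(0.1829) = 1.2007.
m_f = m₀ / 1.2007 = 36,800 / 1.2007 = 30,648.8 kg.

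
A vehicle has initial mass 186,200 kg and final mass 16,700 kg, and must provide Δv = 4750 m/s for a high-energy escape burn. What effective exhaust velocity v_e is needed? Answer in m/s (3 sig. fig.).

ln(m₀/m_f) = ln(186200/16700) = ln(11.15) = 2.4114.
From the ideal rocket equation, v_e = Δv / ln(m₀/m_f) = 4750 / 2.4114 = 1969.8 m/s.

v_e ≈ 1970 m/s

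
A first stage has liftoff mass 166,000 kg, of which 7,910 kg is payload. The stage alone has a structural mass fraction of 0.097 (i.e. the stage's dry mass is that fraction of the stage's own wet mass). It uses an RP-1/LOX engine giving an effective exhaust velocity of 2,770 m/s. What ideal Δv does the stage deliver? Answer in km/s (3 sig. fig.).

Δv ≈ 5.45 km/s

Stage wet mass = m₀ − payload = 166,000 − 7,910 = 158,090 kg.
Stage dry mass = ε × stage wet mass = 0.097 × 158,090 = 15,334.7 kg.
Burnout mass m_f = stage dry + payload = 15,334.7 + 7,910 = 23,244.7 kg.
By the Tsiolkovsky rocket equation, Δv = v_e · ln(166,000/23,244.7) = 2770.0 × ln(7.141) = 2770.0 × 1.9659 ≈ 5446 m/s.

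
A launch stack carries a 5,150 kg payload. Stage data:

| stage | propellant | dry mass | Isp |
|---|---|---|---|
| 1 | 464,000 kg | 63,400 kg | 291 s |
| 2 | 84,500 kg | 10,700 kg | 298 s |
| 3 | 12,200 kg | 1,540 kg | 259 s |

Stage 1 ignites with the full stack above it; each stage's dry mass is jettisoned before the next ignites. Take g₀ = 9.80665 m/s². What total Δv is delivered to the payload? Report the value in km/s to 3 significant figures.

Δv ≈ 10.2 km/s

Ignition mass of stage 1 = 464,000+63,400 + 84,500+10,700 + 12,200+1,540 + 5,150 = 641,490 kg.
Stage 1: m₀ = 641,490 kg, m_f = 641,490 − 464,000 = 177,490 kg; Δv = 291×9.80665×ln(3.614) = 2853.7×1.2849 ≈ 3667 m/s.
Stage 2: m₀ = 114,090 kg, m_f = 114,090 − 84,500 = 29,590 kg; Δv = 298×9.80665×ln(3.856) = 2922.4×1.3496 ≈ 3944 m/s.
Stage 3: m₀ = 18,890 kg, m_f = 18,890 − 12,200 = 6,690 kg; Δv = 259×9.80665×ln(2.824) = 2539.9×1.0380 ≈ 2636 m/s.
Total Δv = 3667 + 3944 + 2636 = 10247 m/s.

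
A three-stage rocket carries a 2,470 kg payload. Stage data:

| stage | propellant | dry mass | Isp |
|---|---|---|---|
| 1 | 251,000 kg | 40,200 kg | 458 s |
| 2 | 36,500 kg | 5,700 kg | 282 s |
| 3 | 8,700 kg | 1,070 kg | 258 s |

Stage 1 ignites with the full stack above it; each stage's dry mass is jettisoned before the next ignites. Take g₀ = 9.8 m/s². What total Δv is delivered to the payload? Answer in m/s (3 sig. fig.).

Ignition mass of stage 1 = 251,000+40,200 + 36,500+5,700 + 8,700+1,070 + 2,470 = 345,640 kg.
Stage 1: m₀ = 345,640 kg, m_f = 345,640 − 251,000 = 94,640 kg; Δv = 458×9.8×ln(3.652) = 4488.4×1.2953 ≈ 5814 m/s.
Stage 2: m₀ = 54,440 kg, m_f = 54,440 − 36,500 = 17,940 kg; Δv = 282×9.8×ln(3.035) = 2763.6×1.1101 ≈ 3068 m/s.
Stage 3: m₀ = 12,240 kg, m_f = 12,240 − 8,700 = 3,540 kg; Δv = 258×9.8×ln(3.458) = 2528.4×1.2406 ≈ 3137 m/s.
Total Δv = 5814 + 3068 + 3137 = 12019 m/s.

Δv ≈ 12000 m/s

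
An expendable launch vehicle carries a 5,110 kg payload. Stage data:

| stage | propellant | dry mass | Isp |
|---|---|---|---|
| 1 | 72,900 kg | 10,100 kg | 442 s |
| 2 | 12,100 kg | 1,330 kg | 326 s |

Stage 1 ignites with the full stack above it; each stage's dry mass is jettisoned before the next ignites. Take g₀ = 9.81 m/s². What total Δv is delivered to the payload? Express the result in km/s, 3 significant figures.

Ignition mass of stage 1 = 72,900+10,100 + 12,100+1,330 + 5,110 = 101,540 kg.
Stage 1: m₀ = 101,540 kg, m_f = 101,540 − 72,900 = 28,640 kg; Δv = 442×9.81×ln(3.545) = 4336.0×1.2656 ≈ 5488 m/s.
Stage 2: m₀ = 18,540 kg, m_f = 18,540 − 12,100 = 6,440 kg; Δv = 326×9.81×ln(2.879) = 3198.1×1.0574 ≈ 3382 m/s.
Total Δv = 5488 + 3382 = 8870 m/s.

Δv ≈ 8.87 km/s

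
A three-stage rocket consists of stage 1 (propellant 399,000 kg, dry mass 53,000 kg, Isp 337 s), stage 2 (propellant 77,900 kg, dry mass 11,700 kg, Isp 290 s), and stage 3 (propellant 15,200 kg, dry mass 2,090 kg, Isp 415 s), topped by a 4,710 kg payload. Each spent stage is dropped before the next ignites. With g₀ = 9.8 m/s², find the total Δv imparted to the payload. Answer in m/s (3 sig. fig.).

Δv ≈ 12200 m/s

Ignition mass of stage 1 = 399,000+53,000 + 77,900+11,700 + 15,200+2,090 + 4,710 = 563,600 kg.
Stage 1: m₀ = 563,600 kg, m_f = 563,600 − 399,000 = 164,600 kg; Δv = 337×9.8×ln(3.424) = 3302.6×1.2308 ≈ 4065 m/s.
Stage 2: m₀ = 111,600 kg, m_f = 111,600 − 77,900 = 33,700 kg; Δv = 290×9.8×ln(3.312) = 2842.0×1.1974 ≈ 3403 m/s.
Stage 3: m₀ = 22,000 kg, m_f = 22,000 − 15,200 = 6,800 kg; Δv = 415×9.8×ln(3.235) = 4067.0×1.1741 ≈ 4775 m/s.
Total Δv = 4065 + 3403 + 4775 = 12243 m/s.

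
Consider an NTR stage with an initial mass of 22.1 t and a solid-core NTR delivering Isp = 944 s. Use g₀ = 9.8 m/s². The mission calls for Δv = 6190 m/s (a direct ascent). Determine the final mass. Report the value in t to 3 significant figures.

v_e = Isp · g₀ = 944 × 9.8 = 9251.2 m/s.
m₀/m_f = exp(Δv / v_e) = exp(6190 / 9251.2) = exp(0.6691) = 1.9525.
m_f = m₀ / 1.9525 = 22.1 / 1.9525 = 11.3188 t.

final mass ≈ 11.3 t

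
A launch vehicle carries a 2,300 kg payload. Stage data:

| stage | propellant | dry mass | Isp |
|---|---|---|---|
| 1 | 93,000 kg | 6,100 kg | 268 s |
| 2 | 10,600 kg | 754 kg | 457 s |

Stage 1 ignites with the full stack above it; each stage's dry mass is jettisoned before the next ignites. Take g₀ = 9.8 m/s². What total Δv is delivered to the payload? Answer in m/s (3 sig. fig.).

Δv ≈ 11300 m/s

Ignition mass of stage 1 = 93,000+6,100 + 10,600+754 + 2,300 = 112,754 kg.
Stage 1: m₀ = 112,754 kg, m_f = 112,754 − 93,000 = 19,754 kg; Δv = 268×9.8×ln(5.708) = 2626.4×1.7419 ≈ 4575 m/s.
Stage 2: m₀ = 13,654 kg, m_f = 13,654 − 10,600 = 3,054 kg; Δv = 457×9.8×ln(4.471) = 4478.6×1.4976 ≈ 6707 m/s.
Total Δv = 4575 + 6707 = 11282 m/s.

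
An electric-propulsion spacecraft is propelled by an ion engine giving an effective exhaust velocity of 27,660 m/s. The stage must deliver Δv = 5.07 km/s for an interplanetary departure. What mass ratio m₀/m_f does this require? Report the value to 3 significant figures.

mass ratio ≈ 1.20

m₀/m_f = exp(Δv / v_e) = exp(5070 / 27660.0) = exp(0.1833) = 1.2012.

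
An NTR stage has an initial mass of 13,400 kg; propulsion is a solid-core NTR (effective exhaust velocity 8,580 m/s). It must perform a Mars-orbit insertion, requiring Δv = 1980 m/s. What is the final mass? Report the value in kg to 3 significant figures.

final mass ≈ 10600 kg

By the Tsiolkovsky rocket equation, m₀/m_f = exp(Δv / v_e) = exp(1980 / 8580.0) = exp(0.2308) = 1.2596.
m_f = m₀ / 1.2596 = 13,400 / 1.2596 = 10,638.3 kg.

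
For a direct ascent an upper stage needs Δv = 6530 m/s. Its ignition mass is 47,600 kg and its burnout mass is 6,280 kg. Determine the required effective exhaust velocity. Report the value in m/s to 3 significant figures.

ln(m₀/m_f) = ln(47600/6280) = ln(7.58) = 2.0255.
v_e = Δv / ln(m₀/m_f) = 6530 / 2.0255 = 3224.0 m/s.

v_e ≈ 3220 m/s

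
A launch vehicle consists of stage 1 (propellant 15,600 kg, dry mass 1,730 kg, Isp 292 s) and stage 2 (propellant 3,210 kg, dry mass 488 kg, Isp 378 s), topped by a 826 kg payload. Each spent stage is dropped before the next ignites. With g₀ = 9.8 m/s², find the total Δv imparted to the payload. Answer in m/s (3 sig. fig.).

Ignition mass of stage 1 = 15,600+1,730 + 3,210+488 + 826 = 21,854 kg.
Stage 1: m₀ = 21,854 kg, m_f = 21,854 − 15,600 = 6,254 kg; Δv = 292×9.8×ln(3.494) = 2861.6×1.2512 ≈ 3580 m/s.
Stage 2: m₀ = 4,524 kg, m_f = 4,524 − 3,210 = 1,314 kg; Δv = 378×9.8×ln(3.443) = 3704.4×1.2363 ≈ 4580 m/s.
Total Δv = 3580 + 4580 = 8160 m/s.

Δv ≈ 8160 m/s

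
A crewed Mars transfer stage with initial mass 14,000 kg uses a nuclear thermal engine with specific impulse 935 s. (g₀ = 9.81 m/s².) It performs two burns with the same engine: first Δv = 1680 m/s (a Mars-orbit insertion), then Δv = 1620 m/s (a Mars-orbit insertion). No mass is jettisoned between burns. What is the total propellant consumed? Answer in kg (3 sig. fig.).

total propellant consumed ≈ 4230 kg

v_e = Isp · g₀ = 935 × 9.81 = 9172.4 m/s.
After the first burn: m = 14000 × exp(−1680/9172.4) = 14000 × 0.83264 = 11,657 kg.
After the second burn: m = 11,657 × exp(−1620/9172.4) = 11,657 × 0.83810 = 9,769.73 kg.
Total propellant = m₀ − m_final = 14000 − 9,769.73 = 4,230.27 kg.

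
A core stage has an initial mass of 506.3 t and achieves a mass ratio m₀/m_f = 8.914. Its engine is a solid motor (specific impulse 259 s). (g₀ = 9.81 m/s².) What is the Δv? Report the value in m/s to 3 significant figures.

v_e = Isp · g₀ = 259 × 9.81 = 2540.8 m/s.
Δv = v_e · ln(8.914) = 2540.8 × 2.1876 ≈ 5558.3 m/s.

Δv ≈ 5560 m/s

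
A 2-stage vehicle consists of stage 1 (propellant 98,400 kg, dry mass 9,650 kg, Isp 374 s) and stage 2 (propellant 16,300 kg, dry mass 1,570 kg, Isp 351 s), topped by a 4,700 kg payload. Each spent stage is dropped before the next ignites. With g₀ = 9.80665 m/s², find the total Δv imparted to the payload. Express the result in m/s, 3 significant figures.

Δv ≈ 9540 m/s

Ignition mass of stage 1 = 98,400+9,650 + 16,300+1,570 + 4,700 = 130,620 kg.
Stage 1: m₀ = 130,620 kg, m_f = 130,620 − 98,400 = 32,220 kg; Δv = 374×9.80665×ln(4.054) = 3667.7×1.3997 ≈ 5134 m/s.
Stage 2: m₀ = 22,570 kg, m_f = 22,570 − 16,300 = 6,270 kg; Δv = 351×9.80665×ln(3.6) = 3442.1×1.2808 ≈ 4409 m/s.
Total Δv = 5134 + 4409 = 9543 m/s.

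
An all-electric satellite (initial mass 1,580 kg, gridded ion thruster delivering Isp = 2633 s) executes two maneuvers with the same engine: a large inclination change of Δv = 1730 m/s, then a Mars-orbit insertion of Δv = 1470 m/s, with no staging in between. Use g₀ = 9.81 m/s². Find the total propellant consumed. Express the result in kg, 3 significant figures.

total propellant consumed ≈ 184 kg

v_e = Isp · g₀ = 2633 × 9.81 = 25829.7 m/s.
After the first burn: m = 1580 × exp(−1730/25829.7) = 1580 × 0.93522 = 1,477.65 kg.
After the second burn: m = 1,477.65 × exp(−1470/25829.7) = 1,477.65 × 0.94468 = 1,395.91 kg.
Total propellant = m₀ − m_final = 1580 − 1,395.91 = 184.09 kg.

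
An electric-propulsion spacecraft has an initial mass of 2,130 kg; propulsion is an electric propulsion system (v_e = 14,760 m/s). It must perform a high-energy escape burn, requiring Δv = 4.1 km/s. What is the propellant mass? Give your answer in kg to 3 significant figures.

By the Tsiolkovsky rocket equation, m₀/m_f = exp(Δv / v_e) = exp(4100 / 14760.0) = exp(0.2778) = 1.3202.
m_f = 2,130 / 1.3202 = 1,613.39 kg, so propellant = m₀ − m_f = 2,130 − 1,613.39 = 516.61 kg.

propellant mass ≈ 517 kg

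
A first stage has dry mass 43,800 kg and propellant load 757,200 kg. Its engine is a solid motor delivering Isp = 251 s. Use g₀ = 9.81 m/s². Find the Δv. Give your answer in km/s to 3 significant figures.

v_e = Isp · g₀ = 251 × 9.81 = 2462.3 m/s.
m₀ = m_dry + m_prop = 43,800 + 757,200 = 801,000 kg.
From the ideal rocket equation, Δv = v_e · ln(m₀/m_f) = 2462.3 × ln(18.29) = 2462.3 × 2.9062 ≈ 7156.0 m/s.

Δv ≈ 7.16 km/s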